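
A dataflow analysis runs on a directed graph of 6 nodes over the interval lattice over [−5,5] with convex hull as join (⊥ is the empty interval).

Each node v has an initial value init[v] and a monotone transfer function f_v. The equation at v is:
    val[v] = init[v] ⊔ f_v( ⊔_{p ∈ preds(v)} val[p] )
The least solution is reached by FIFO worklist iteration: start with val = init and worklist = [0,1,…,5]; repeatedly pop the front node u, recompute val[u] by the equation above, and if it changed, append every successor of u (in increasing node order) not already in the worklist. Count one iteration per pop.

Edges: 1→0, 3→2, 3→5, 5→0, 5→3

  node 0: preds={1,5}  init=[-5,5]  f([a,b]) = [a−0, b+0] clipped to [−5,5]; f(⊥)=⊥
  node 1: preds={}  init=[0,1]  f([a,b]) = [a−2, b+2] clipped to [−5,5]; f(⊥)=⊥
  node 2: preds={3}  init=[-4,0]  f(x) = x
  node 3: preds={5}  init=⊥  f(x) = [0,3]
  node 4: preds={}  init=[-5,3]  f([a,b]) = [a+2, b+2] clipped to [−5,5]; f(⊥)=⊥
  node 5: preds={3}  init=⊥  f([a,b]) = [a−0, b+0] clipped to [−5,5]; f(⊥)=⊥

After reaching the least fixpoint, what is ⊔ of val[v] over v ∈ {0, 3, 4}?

Trace (9 dequeues):
  [1] u=0 | in [0,1] | out [-5,5] | ==
  [2] u=1 | in ⊥ | out [0,1] | ==
  [3] u=2 | in ⊥ | out [-4,0] | ==
  [4] u=3 | in ⊥ | out [0,3] | prev ⊥ | push {2}
  [5] u=4 | in ⊥ | out [-5,3] | ==
  [6] u=5 | in [0,3] | out [0,3] | prev ⊥ | push {0,3}
  [7] u=2 | in [0,3] | out [-4,3] | prev [-4,0] | push {}
  [8] u=0 | in [0,3] | out [-5,5] | ==
  [9] u=3 | in [0,3] | out [0,3] | ==

Converged values:
  [0] [-5,5]
  [1] [0,1]
  [2] [-4,3]
  [3] [0,3]
  [4] [-5,3]
  [5] [0,3]

[-5,5]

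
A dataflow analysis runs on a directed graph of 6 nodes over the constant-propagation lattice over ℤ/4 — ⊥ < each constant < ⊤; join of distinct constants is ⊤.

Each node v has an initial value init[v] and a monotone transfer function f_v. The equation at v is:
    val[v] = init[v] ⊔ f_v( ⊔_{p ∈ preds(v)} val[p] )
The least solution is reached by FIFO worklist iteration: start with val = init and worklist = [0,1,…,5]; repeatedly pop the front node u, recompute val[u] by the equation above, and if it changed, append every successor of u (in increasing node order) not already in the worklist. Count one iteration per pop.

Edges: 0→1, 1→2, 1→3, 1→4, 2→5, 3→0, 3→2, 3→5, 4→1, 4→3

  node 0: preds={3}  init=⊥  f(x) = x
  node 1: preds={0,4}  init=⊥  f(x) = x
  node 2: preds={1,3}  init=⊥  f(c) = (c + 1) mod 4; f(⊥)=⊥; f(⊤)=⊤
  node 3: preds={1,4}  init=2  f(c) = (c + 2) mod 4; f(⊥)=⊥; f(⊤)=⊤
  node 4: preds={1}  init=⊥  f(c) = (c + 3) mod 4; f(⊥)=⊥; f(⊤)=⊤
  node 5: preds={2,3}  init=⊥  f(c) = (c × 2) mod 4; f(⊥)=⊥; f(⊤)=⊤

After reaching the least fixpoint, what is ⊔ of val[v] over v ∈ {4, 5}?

Iteration log — 15 steps:
  step 1. node 0  ⊔preds=2  new=2  old=⊥  +wl: 
  step 2. node 1  ⊔preds=2  new=2  old=⊥  +wl: 
  step 3. node 2  ⊔preds=2  new=3  old=⊥  +wl: 
  step 4. node 3  ⊔preds=2  new=⊤  old=2  +wl: 0,2
  step 5. node 4  ⊔preds=2  new=1  old=⊥  +wl: 1,3
  step 6. node 5  ⊔preds=⊤  new=⊤  old=⊥  +wl: 
  step 7. node 0  ⊔preds=⊤  new=⊤  old=2  +wl: 
  step 8. node 2  ⊔preds=⊤  new=⊤  old=3  +wl: 5
  step 9. node 1  ⊔preds=⊤  new=⊤  old=2  +wl: 2,4
  step 10. node 3  ⊔preds=⊤  new=⊤  stable
  step 11. node 5  ⊔preds=⊤  new=⊤  stable
  step 12. node 2  ⊔preds=⊤  new=⊤  stable
  step 13. node 4  ⊔preds=⊤  new=⊤  old=1  +wl: 1,3
  step 14. node 1  ⊔preds=⊤  new=⊤  stable
  step 15. node 3  ⊔preds=⊤  new=⊤  stable

Least fixpoint reached:
  node 0: ⊤
  node 1: ⊤
  node 2: ⊤
  node 3: ⊤
  node 4: ⊤
  node 5: ⊤

⊤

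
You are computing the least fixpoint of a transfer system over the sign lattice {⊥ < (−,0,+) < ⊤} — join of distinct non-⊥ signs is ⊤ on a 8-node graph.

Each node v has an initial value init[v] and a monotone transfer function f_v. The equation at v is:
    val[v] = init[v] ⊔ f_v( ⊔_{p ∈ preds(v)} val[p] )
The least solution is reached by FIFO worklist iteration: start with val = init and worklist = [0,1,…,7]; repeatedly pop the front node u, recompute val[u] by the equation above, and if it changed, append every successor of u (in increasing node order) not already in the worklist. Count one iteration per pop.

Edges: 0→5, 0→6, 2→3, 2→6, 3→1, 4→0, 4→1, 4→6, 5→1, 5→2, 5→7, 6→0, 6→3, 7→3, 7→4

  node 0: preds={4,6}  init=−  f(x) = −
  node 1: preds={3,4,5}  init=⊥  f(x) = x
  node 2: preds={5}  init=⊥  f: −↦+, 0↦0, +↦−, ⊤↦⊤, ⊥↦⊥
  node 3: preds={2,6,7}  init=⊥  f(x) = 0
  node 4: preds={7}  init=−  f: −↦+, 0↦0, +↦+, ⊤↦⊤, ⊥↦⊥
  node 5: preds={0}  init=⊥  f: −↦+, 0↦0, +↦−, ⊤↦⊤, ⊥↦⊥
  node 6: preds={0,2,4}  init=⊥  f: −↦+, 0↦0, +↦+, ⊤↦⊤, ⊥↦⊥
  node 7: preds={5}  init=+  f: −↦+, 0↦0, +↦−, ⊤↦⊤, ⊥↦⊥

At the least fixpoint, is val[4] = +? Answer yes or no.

no

Worklist (14 pops):
  #1 pop 0: in=− → − (no change)
  #2 pop 1: in=− → − (was ⊥); enqueue []
  #3 pop 2: in=⊥ → ⊥ (no change)
  #4 pop 3: in=+ → 0 (was ⊥); enqueue [1]
  #5 pop 4: in=+ → ⊤ (was −); enqueue [0]
  #6 pop 5: in=− → + (was ⊥); enqueue [2]
  #7 pop 6: in=⊤ → ⊤ (was ⊥); enqueue [3]
  #8 pop 7: in=+ → ⊤ (was +); enqueue [4]
  #9 pop 1: in=⊤ → ⊤ (was −); enqueue []
  #10 pop 0: in=⊤ → − (no change)
  #11 pop 2: in=+ → − (was ⊥); enqueue [6]
  #12 pop 3: in=⊤ → 0 (no change)
  #13 pop 4: in=⊤ → ⊤ (no change)
  #14 pop 6: in=⊤ → ⊤ (no change)

Fixpoint:
  val[0] = −
  val[1] = ⊤
  val[2] = −
  val[3] = 0
  val[4] = ⊤
  val[5] = +
  val[6] = ⊤
  val[7] = ⊤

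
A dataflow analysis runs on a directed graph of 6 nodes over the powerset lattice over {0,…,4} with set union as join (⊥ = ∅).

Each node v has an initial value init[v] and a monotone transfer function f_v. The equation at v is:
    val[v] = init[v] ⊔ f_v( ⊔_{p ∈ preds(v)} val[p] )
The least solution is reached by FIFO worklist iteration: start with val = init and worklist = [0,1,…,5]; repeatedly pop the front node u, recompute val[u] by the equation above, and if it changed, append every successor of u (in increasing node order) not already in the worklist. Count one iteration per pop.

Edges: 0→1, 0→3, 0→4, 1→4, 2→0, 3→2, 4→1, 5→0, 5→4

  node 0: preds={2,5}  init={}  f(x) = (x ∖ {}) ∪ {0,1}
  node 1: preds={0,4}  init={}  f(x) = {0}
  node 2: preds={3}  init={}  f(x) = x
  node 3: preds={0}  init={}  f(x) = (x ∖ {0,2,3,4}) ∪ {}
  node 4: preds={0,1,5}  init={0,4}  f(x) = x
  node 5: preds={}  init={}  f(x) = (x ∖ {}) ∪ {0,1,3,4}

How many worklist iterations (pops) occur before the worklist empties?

Worklist (12 pops):
  #1 pop 0: in={} → {0,1} (was {}); enqueue []
  #2 pop 1: in={0,1,4} → {0} (was {}); enqueue []
  #3 pop 2: in={} → {} (no change)
  #4 pop 3: in={0,1} → {1} (was {}); enqueue [2]
  #5 pop 4: in={0,1} → {0,1,4} (was {0,4}); enqueue [1]
  #6 pop 5: in={} → {0,1,3,4} (was {}); enqueue [0,4]
  #7 pop 2: in={1} → {1} (was {}); enqueue []
  #8 pop 1: in={0,1,4} → {0} (no change)
  #9 pop 0: in={0,1,3,4} → {0,1,3,4} (was {0,1}); enqueue [1,3]
  #10 pop 4: in={0,1,3,4} → {0,1,3,4} (was {0,1,4}); enqueue []
  #11 pop 1: in={0,1,3,4} → {0} (no change)
  #12 pop 3: in={0,1,3,4} → {1} (no change)

Fixpoint:
  val[0] = {0,1,3,4}
  val[1] = {0}
  val[2] = {1}
  val[3] = {1}
  val[4] = {0,1,3,4}
  val[5] = {0,1,3,4}

12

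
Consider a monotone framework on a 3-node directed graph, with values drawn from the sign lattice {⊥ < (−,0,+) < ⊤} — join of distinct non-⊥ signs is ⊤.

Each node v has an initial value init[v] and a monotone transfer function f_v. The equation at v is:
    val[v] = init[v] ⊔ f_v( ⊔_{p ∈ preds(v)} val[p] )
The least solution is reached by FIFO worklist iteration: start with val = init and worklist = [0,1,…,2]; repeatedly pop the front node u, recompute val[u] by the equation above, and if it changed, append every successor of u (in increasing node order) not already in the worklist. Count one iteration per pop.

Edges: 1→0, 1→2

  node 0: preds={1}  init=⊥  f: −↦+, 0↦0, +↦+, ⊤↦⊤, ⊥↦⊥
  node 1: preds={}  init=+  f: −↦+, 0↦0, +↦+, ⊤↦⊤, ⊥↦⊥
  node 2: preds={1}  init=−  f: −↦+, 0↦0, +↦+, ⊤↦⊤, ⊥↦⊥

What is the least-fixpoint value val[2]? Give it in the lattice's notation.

⊤

Iteration log — 3 steps:
  step 1. node 0  ⊔preds=+  new=+  old=⊥  +wl: 
  step 2. node 1  ⊔preds=⊥  new=+  stable
  step 3. node 2  ⊔preds=+  new=⊤  old=−  +wl: 

Least fixpoint reached:
  node 0: +
  node 1: +
  node 2: ⊤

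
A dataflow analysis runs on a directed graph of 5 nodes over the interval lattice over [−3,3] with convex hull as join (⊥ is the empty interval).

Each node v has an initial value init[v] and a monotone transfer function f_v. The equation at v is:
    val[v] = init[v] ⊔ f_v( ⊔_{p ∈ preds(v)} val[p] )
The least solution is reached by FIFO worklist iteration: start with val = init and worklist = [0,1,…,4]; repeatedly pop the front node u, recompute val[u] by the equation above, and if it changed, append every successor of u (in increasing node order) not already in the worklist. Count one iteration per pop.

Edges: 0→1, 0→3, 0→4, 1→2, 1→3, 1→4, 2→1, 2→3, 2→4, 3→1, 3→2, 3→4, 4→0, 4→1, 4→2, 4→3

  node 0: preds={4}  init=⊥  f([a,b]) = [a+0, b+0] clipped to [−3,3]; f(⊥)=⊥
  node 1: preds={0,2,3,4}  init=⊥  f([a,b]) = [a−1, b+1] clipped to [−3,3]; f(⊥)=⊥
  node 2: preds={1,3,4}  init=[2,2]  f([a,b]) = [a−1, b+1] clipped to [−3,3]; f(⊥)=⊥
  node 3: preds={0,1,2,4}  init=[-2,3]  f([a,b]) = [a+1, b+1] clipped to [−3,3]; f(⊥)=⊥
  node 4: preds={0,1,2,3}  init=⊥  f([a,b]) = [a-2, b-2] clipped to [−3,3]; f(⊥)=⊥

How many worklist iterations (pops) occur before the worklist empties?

11

Worklist (11 pops):
  #1 pop 0: in=⊥ → ⊥ (no change)
  #2 pop 1: in=[-2,3] → [-3,3] (was ⊥); enqueue []
  #3 pop 2: in=[-3,3] → [-3,3] (was [2,2]); enqueue [1]
  #4 pop 3: in=[-3,3] → [-2,3] (no change)
  #5 pop 4: in=[-3,3] → [-3,1] (was ⊥); enqueue [0,2,3]
  #6 pop 1: in=[-3,3] → [-3,3] (no change)
  #7 pop 0: in=[-3,1] → [-3,1] (was ⊥); enqueue [1,4]
  #8 pop 2: in=[-3,3] → [-3,3] (no change)
  #9 pop 3: in=[-3,3] → [-2,3] (no change)
  #10 pop 1: in=[-3,3] → [-3,3] (no change)
  #11 pop 4: in=[-3,3] → [-3,1] (no change)

Fixpoint:
  val[0] = [-3,1]
  val[1] = [-3,3]
  val[2] = [-3,3]
  val[3] = [-2,3]
  val[4] = [-3,1]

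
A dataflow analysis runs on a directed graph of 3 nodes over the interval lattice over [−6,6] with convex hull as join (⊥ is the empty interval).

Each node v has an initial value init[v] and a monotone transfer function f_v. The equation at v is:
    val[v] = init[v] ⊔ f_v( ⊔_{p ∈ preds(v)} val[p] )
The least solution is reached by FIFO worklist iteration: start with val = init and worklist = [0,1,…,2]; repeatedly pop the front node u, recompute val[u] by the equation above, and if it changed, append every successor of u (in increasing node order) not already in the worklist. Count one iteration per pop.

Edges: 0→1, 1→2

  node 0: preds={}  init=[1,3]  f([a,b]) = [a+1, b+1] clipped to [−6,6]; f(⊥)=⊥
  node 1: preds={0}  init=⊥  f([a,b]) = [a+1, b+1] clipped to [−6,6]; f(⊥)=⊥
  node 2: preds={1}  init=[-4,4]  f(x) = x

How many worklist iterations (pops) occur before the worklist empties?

3

Iteration log — 3 steps:
  step 1. node 0  ⊔preds=⊥  new=[1,3]  stable
  step 2. node 1  ⊔preds=[1,3]  new=[2,4]  old=⊥  +wl: 
  step 3. node 2  ⊔preds=[2,4]  new=[-4,4]  stable

Least fixpoint reached:
  node 0: [1,3]
  node 1: [2,4]
  node 2: [-4,4]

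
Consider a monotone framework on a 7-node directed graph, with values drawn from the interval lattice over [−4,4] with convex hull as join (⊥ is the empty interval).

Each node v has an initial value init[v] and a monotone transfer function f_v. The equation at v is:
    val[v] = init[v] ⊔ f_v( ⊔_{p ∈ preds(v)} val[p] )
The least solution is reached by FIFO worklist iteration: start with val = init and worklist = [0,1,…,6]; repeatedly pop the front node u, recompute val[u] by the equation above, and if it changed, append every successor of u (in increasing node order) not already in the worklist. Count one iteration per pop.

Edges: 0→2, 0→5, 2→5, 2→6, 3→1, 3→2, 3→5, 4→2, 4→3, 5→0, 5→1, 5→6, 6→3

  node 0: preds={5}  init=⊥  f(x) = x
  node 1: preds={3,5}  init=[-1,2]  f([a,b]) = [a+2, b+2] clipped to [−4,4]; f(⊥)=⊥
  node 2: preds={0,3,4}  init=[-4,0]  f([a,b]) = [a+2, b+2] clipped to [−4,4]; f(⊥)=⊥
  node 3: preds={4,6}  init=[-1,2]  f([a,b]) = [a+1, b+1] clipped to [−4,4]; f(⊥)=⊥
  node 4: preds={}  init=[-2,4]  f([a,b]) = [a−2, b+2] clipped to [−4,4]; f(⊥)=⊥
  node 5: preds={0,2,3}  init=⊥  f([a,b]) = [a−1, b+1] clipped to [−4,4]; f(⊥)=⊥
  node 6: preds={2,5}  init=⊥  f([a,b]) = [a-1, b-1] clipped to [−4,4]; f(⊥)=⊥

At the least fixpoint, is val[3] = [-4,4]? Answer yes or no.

no

Worklist (14 pops):
  #1 pop 0: in=⊥ → ⊥ (no change)
  #2 pop 1: in=[-1,2] → [-1,4] (was [-1,2]); enqueue []
  #3 pop 2: in=[-2,4] → [-4,4] (was [-4,0]); enqueue []
  #4 pop 3: in=[-2,4] → [-1,4] (was [-1,2]); enqueue [1,2]
  #5 pop 4: in=⊥ → [-2,4] (no change)
  #6 pop 5: in=[-4,4] → [-4,4] (was ⊥); enqueue [0]
  #7 pop 6: in=[-4,4] → [-4,3] (was ⊥); enqueue [3]
  #8 pop 1: in=[-4,4] → [-2,4] (was [-1,4]); enqueue []
  #9 pop 2: in=[-2,4] → [-4,4] (no change)
  #10 pop 0: in=[-4,4] → [-4,4] (was ⊥); enqueue [2,5]
  #11 pop 3: in=[-4,4] → [-3,4] (was [-1,4]); enqueue [1]
  #12 pop 2: in=[-4,4] → [-4,4] (no change)
  #13 pop 5: in=[-4,4] → [-4,4] (no change)
  #14 pop 1: in=[-4,4] → [-2,4] (no change)

Fixpoint:
  val[0] = [-4,4]
  val[1] = [-2,4]
  val[2] = [-4,4]
  val[3] = [-3,4]
  val[4] = [-2,4]
  val[5] = [-4,4]
  val[6] = [-4,3]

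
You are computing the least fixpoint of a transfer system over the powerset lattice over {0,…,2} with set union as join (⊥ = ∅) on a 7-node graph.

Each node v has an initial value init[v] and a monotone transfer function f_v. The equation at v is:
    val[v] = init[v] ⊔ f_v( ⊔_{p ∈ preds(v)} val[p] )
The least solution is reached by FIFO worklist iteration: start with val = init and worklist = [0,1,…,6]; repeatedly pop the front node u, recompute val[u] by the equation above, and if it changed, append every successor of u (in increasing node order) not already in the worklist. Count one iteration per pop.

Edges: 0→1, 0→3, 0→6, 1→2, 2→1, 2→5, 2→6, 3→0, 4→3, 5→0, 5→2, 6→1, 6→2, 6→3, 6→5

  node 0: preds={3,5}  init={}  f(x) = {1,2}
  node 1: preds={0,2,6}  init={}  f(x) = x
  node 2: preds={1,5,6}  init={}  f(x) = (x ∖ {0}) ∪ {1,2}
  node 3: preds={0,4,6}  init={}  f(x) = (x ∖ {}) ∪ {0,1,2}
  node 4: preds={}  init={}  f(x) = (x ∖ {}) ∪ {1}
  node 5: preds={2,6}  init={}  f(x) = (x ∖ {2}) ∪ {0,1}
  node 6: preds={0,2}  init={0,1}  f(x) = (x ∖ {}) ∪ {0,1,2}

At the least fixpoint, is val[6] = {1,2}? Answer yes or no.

no

Iteration log — 12 steps:
  step 1. node 0  ⊔preds={}  new={1,2}  old={}  +wl: 
  step 2. node 1  ⊔preds={0,1,2}  new={0,1,2}  old={}  +wl: 
  step 3. node 2  ⊔preds={0,1,2}  new={1,2}  old={}  +wl: 1
  step 4. node 3  ⊔preds={0,1,2}  new={0,1,2}  old={}  +wl: 0
  step 5. node 4  ⊔preds={}  new={1}  old={}  +wl: 3
  step 6. node 5  ⊔preds={0,1,2}  new={0,1}  old={}  +wl: 2
  step 7. node 6  ⊔preds={1,2}  new={0,1,2}  old={0,1}  +wl: 5
  step 8. node 1  ⊔preds={0,1,2}  new={0,1,2}  stable
  step 9. node 0  ⊔preds={0,1,2}  new={1,2}  stable
  step 10. node 3  ⊔preds={0,1,2}  new={0,1,2}  stable
  step 11. node 2  ⊔preds={0,1,2}  new={1,2}  stable
  step 12. node 5  ⊔preds={0,1,2}  new={0,1}  stable

Least fixpoint reached:
  node 0: {1,2}
  node 1: {0,1,2}
  node 2: {1,2}
  node 3: {0,1,2}
  node 4: {1}
  node 5: {0,1}
  node 6: {0,1,2}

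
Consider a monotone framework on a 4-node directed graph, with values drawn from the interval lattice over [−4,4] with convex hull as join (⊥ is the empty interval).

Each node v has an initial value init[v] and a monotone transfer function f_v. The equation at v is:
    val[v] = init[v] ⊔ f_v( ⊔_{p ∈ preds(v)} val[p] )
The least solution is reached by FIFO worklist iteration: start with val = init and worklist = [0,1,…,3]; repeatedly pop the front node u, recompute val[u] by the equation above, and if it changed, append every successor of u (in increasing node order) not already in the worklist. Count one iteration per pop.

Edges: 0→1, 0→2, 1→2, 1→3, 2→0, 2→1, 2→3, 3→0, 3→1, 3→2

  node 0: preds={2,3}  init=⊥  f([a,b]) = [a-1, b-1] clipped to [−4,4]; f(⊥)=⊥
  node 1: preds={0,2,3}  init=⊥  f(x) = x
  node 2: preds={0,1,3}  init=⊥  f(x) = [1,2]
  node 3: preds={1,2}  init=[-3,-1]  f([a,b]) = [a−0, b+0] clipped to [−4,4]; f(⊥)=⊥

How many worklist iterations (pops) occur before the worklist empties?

8

Trace (8 dequeues):
  [1] u=0 | in [-3,-1] | out [-4,-2] | prev ⊥ | push {}
  [2] u=1 | in [-4,-1] | out [-4,-1] | prev ⊥ | push {}
  [3] u=2 | in [-4,-1] | out [1,2] | prev ⊥ | push {0,1}
  [4] u=3 | in [-4,2] | out [-4,2] | prev [-3,-1] | push {2}
  [5] u=0 | in [-4,2] | out [-4,1] | prev [-4,-2] | push {}
  [6] u=1 | in [-4,2] | out [-4,2] | prev [-4,-1] | push {3}
  [7] u=2 | in [-4,2] | out [1,2] | ==
  [8] u=3 | in [-4,2] | out [-4,2] | ==

Converged values:
  [0] [-4,1]
  [1] [-4,2]
  [2] [1,2]
  [3] [-4,2]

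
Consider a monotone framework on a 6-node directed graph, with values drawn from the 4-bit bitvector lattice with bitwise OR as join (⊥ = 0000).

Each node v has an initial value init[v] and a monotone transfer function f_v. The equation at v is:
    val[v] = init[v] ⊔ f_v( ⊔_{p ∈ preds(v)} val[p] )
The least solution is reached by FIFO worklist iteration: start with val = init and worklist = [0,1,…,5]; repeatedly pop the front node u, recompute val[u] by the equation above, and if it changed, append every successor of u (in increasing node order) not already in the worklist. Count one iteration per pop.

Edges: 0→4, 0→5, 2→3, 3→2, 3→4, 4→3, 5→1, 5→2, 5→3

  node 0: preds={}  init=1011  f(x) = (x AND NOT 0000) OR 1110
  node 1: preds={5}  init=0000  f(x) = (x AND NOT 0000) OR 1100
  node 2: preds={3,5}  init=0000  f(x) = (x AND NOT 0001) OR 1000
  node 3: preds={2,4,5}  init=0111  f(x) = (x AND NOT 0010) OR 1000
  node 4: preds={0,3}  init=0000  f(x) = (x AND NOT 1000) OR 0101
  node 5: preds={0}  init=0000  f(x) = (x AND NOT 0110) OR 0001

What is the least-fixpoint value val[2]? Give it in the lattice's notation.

1110

Iteration log — 9 steps:
  step 1. node 0  ⊔preds=0000  new=1111  old=1011  +wl: 
  step 2. node 1  ⊔preds=0000  new=1100  old=0000  +wl: 
  step 3. node 2  ⊔preds=0111  new=1110  old=0000  +wl: 
  step 4. node 3  ⊔preds=1110  new=1111  old=0111  +wl: 2
  step 5. node 4  ⊔preds=1111  new=0111  old=0000  +wl: 3
  step 6. node 5  ⊔preds=1111  new=1001  old=0000  +wl: 1
  step 7. node 2  ⊔preds=1111  new=1110  stable
  step 8. node 3  ⊔preds=1111  new=1111  stable
  step 9. node 1  ⊔preds=1001  new=1101  old=1100  +wl: 

Least fixpoint reached:
  node 0: 1111
  node 1: 1101
  node 2: 1110
  node 3: 1111
  node 4: 0111
  node 5: 1001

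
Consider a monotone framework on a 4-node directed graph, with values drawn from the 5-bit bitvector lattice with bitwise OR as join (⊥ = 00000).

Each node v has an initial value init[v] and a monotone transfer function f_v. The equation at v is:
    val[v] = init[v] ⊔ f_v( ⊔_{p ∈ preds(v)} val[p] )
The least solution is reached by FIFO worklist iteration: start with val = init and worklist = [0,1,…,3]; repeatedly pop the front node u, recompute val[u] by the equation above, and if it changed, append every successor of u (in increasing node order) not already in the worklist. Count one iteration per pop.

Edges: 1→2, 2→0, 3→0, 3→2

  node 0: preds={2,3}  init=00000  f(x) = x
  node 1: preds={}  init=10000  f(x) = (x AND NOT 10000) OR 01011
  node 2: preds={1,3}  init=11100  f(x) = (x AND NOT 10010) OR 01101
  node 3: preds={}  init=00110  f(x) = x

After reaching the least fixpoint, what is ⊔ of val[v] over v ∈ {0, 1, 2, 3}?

11111

Trace (5 dequeues):
  [1] u=0 | in 11110 | out 11110 | prev 00000 | push {}
  [2] u=1 | in 00000 | out 11011 | prev 10000 | push {}
  [3] u=2 | in 11111 | out 11101 | prev 11100 | push {0}
  [4] u=3 | in 00000 | out 00110 | ==
  [5] u=0 | in 11111 | out 11111 | prev 11110 | push {}

Converged values:
  [0] 11111
  [1] 11011
  [2] 11101
  [3] 00110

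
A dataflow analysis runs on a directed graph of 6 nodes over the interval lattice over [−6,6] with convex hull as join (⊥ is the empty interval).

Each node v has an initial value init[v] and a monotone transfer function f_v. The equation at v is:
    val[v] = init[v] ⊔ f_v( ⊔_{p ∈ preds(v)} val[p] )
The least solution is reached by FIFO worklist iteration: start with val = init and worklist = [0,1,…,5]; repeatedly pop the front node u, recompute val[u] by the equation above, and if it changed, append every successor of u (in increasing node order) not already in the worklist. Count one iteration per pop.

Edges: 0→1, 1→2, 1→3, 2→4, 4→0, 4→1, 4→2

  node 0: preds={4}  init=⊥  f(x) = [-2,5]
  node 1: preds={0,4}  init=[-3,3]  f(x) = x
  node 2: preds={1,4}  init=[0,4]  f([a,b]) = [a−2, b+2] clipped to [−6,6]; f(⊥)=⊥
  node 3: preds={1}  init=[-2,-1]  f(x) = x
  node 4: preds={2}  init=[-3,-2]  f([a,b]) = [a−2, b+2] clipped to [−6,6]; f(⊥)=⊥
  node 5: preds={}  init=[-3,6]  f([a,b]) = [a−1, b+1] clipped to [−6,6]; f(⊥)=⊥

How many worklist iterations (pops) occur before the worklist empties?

Worklist (11 pops):
  #1 pop 0: in=[-3,-2] → [-2,5] (was ⊥); enqueue []
  #2 pop 1: in=[-3,5] → [-3,5] (was [-3,3]); enqueue []
  #3 pop 2: in=[-3,5] → [-5,6] (was [0,4]); enqueue []
  #4 pop 3: in=[-3,5] → [-3,5] (was [-2,-1]); enqueue []
  #5 pop 4: in=[-5,6] → [-6,6] (was [-3,-2]); enqueue [0,1,2]
  #6 pop 5: in=⊥ → [-3,6] (no change)
  #7 pop 0: in=[-6,6] → [-2,5] (no change)
  #8 pop 1: in=[-6,6] → [-6,6] (was [-3,5]); enqueue [3]
  #9 pop 2: in=[-6,6] → [-6,6] (was [-5,6]); enqueue [4]
  #10 pop 3: in=[-6,6] → [-6,6] (was [-3,5]); enqueue []
  #11 pop 4: in=[-6,6] → [-6,6] (no change)

Fixpoint:
  val[0] = [-2,5]
  val[1] = [-6,6]
  val[2] = [-6,6]
  val[3] = [-6,6]
  val[4] = [-6,6]
  val[5] = [-3,6]

11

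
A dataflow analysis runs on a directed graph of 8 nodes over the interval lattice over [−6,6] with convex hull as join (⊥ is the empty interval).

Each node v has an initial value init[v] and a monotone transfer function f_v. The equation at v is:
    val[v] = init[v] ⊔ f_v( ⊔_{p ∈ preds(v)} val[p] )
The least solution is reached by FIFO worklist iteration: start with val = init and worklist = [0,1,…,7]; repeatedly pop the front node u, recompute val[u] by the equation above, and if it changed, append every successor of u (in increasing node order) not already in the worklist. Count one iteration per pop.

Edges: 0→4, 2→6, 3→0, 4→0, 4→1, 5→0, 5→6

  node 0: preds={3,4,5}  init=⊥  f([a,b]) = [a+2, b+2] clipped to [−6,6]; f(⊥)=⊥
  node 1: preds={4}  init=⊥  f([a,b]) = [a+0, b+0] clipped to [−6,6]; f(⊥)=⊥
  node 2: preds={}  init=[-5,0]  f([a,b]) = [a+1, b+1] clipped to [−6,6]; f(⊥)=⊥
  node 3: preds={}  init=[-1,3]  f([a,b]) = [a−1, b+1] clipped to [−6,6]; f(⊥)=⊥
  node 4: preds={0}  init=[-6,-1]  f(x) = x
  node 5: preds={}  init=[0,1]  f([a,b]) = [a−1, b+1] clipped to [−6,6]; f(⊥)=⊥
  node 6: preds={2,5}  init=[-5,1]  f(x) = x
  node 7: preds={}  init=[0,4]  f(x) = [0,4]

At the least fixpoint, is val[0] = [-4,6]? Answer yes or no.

yes

Iteration log — 13 steps:
  step 1. node 0  ⊔preds=[-6,3]  new=[-4,5]  old=⊥  +wl: 
  step 2. node 1  ⊔preds=[-6,-1]  new=[-6,-1]  old=⊥  +wl: 
  step 3. node 2  ⊔preds=⊥  new=[-5,0]  stable
  step 4. node 3  ⊔preds=⊥  new=[-1,3]  stable
  step 5. node 4  ⊔preds=[-4,5]  new=[-6,5]  old=[-6,-1]  +wl: 0,1
  step 6. node 5  ⊔preds=⊥  new=[0,1]  stable
  step 7. node 6  ⊔preds=[-5,1]  new=[-5,1]  stable
  step 8. node 7  ⊔preds=⊥  new=[0,4]  stable
  step 9. node 0  ⊔preds=[-6,5]  new=[-4,6]  old=[-4,5]  +wl: 4
  step 10. node 1  ⊔preds=[-6,5]  new=[-6,5]  old=[-6,-1]  +wl: 
  step 11. node 4  ⊔preds=[-4,6]  new=[-6,6]  old=[-6,5]  +wl: 0,1
  step 12. node 0  ⊔preds=[-6,6]  new=[-4,6]  stable
  step 13. node 1  ⊔preds=[-6,6]  new=[-6,6]  old=[-6,5]  +wl: 

Least fixpoint reached:
  node 0: [-4,6]
  node 1: [-6,6]
  node 2: [-5,0]
  node 3: [-1,3]
  node 4: [-6,6]
  node 5: [0,1]
  node 6: [-5,1]
  node 7: [0,4]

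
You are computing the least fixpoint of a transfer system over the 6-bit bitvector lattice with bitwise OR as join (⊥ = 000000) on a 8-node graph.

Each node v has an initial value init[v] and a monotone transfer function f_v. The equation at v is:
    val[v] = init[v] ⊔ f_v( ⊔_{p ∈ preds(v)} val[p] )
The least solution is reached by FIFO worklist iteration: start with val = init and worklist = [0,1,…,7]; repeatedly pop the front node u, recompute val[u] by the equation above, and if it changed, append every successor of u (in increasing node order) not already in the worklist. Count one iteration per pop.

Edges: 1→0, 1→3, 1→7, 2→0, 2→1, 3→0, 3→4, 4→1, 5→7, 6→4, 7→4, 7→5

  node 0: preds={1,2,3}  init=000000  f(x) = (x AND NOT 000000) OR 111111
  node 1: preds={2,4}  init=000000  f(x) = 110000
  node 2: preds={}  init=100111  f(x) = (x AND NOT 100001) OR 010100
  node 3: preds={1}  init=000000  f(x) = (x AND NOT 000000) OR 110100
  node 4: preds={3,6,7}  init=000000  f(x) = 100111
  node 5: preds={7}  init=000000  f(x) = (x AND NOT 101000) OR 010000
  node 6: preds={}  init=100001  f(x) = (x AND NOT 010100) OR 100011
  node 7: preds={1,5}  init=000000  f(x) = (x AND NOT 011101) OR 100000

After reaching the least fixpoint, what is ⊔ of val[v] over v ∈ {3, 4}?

110111

Iteration log — 12 steps:
  step 1. node 0  ⊔preds=100111  new=111111  old=000000  +wl: 
  step 2. node 1  ⊔preds=100111  new=110000  old=000000  +wl: 0
  step 3. node 2  ⊔preds=000000  new=110111  old=100111  +wl: 1
  step 4. node 3  ⊔preds=110000  new=110100  old=000000  +wl: 
  step 5. node 4  ⊔preds=110101  new=100111  old=000000  +wl: 
  step 6. node 5  ⊔preds=000000  new=010000  old=000000  +wl: 
  step 7. node 6  ⊔preds=000000  new=100011  old=100001  +wl: 4
  step 8. node 7  ⊔preds=110000  new=100000  old=000000  +wl: 5
  step 9. node 0  ⊔preds=110111  new=111111  stable
  step 10. node 1  ⊔preds=110111  new=110000  stable
  step 11. node 4  ⊔preds=110111  new=100111  stable
  step 12. node 5  ⊔preds=100000  new=010000  stable

Least fixpoint reached:
  node 0: 111111
  node 1: 110000
  node 2: 110111
  node 3: 110100
  node 4: 100111
  node 5: 010000
  node 6: 100011
  node 7: 100000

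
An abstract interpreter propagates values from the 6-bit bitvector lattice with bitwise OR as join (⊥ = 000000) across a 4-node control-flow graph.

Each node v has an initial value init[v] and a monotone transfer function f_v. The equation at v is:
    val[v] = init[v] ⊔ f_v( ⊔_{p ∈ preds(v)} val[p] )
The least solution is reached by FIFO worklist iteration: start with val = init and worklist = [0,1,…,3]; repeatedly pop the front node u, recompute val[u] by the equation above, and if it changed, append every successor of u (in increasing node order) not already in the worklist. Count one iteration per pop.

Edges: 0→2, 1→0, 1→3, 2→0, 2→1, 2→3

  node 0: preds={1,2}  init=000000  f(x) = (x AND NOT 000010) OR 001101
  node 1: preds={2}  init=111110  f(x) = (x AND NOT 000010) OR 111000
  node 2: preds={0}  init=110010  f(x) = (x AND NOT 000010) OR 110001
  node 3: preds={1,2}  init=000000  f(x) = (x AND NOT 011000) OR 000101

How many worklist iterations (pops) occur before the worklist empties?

8

Iteration log — 8 steps:
  step 1. node 0  ⊔preds=111110  new=111101  old=000000  +wl: 
  step 2. node 1  ⊔preds=110010  new=111110  stable
  step 3. node 2  ⊔preds=111101  new=111111  old=110010  +wl: 0,1
  step 4. node 3  ⊔preds=111111  new=100111  old=000000  +wl: 
  step 5. node 0  ⊔preds=111111  new=111101  stable
  step 6. node 1  ⊔preds=111111  new=111111  old=111110  +wl: 0,3
  step 7. node 0  ⊔preds=111111  new=111101  stable
  step 8. node 3  ⊔preds=111111  new=100111  stable

Least fixpoint reached:
  node 0: 111101
  node 1: 111111
  node 2: 111111
  node 3: 100111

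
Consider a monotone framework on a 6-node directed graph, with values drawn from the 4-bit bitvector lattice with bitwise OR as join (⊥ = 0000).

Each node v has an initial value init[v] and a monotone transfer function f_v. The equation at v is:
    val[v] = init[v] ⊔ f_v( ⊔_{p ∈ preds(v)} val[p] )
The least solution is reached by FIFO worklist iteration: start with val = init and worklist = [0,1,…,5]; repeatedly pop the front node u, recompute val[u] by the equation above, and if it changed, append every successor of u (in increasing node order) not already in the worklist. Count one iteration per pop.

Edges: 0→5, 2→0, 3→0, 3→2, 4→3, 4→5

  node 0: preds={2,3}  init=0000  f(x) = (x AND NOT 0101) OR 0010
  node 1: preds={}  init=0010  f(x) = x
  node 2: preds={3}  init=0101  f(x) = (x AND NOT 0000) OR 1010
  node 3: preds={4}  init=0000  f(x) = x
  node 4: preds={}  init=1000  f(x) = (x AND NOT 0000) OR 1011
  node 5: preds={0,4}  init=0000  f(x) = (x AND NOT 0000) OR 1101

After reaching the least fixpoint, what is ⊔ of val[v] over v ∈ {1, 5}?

1111

Worklist (12 pops):
  #1 pop 0: in=0101 → 0010 (was 0000); enqueue []
  #2 pop 1: in=0000 → 0010 (no change)
  #3 pop 2: in=0000 → 1111 (was 0101); enqueue [0]
  #4 pop 3: in=1000 → 1000 (was 0000); enqueue [2]
  #5 pop 4: in=0000 → 1011 (was 1000); enqueue [3]
  #6 pop 5: in=1011 → 1111 (was 0000); enqueue []
  #7 pop 0: in=1111 → 1010 (was 0010); enqueue [5]
  #8 pop 2: in=1000 → 1111 (no change)
  #9 pop 3: in=1011 → 1011 (was 1000); enqueue [0,2]
  #10 pop 5: in=1011 → 1111 (no change)
  #11 pop 0: in=1111 → 1010 (no change)
  #12 pop 2: in=1011 → 1111 (no change)

Fixpoint:
  val[0] = 1010
  val[1] = 0010
  val[2] = 1111
  val[3] = 1011
  val[4] = 1011
  val[5] = 1111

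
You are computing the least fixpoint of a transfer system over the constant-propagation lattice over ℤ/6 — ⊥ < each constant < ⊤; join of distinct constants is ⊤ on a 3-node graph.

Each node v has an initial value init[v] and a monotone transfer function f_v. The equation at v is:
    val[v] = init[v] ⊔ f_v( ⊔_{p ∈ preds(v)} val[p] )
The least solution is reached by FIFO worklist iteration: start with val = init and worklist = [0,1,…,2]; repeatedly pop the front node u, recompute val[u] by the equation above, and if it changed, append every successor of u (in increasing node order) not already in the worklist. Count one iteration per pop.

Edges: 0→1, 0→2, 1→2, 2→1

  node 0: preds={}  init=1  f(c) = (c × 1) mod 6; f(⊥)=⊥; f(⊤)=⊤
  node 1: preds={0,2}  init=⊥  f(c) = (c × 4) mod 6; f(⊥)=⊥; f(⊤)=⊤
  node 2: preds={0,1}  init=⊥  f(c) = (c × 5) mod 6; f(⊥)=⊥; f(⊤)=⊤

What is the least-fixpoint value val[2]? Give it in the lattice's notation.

Iteration log — 5 steps:
  step 1. node 0  ⊔preds=⊥  new=1  stable
  step 2. node 1  ⊔preds=1  new=4  old=⊥  +wl: 
  step 3. node 2  ⊔preds=⊤  new=⊤  old=⊥  +wl: 1
  step 4. node 1  ⊔preds=⊤  new=⊤  old=4  +wl: 2
  step 5. node 2  ⊔preds=⊤  new=⊤  stable

Least fixpoint reached:
  node 0: 1
  node 1: ⊤
  node 2: ⊤

⊤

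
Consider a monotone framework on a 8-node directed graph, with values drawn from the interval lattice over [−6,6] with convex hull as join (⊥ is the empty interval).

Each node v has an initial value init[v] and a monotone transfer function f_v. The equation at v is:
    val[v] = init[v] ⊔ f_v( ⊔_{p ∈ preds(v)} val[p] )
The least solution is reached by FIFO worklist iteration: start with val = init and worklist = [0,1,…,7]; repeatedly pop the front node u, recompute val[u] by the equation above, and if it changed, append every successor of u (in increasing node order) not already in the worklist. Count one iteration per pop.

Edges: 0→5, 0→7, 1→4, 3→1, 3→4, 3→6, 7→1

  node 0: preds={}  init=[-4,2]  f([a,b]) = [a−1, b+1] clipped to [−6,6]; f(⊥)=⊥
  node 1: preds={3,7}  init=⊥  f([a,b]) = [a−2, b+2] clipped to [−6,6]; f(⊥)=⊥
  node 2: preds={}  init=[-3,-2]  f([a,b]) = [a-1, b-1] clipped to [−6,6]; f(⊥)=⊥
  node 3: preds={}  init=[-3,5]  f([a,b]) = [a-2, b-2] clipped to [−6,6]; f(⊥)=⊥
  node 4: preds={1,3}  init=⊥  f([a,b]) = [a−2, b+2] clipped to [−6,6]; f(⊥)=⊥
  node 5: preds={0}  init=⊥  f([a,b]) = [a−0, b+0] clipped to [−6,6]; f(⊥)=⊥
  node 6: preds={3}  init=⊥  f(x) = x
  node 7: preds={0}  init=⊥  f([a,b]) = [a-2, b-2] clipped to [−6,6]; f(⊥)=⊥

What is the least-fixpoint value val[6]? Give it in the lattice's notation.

Worklist (10 pops):
  #1 pop 0: in=⊥ → [-4,2] (no change)
  #2 pop 1: in=[-3,5] → [-5,6] (was ⊥); enqueue []
  #3 pop 2: in=⊥ → [-3,-2] (no change)
  #4 pop 3: in=⊥ → [-3,5] (no change)
  #5 pop 4: in=[-5,6] → [-6,6] (was ⊥); enqueue []
  #6 pop 5: in=[-4,2] → [-4,2] (was ⊥); enqueue []
  #7 pop 6: in=[-3,5] → [-3,5] (was ⊥); enqueue []
  #8 pop 7: in=[-4,2] → [-6,0] (was ⊥); enqueue [1]
  #9 pop 1: in=[-6,5] → [-6,6] (was [-5,6]); enqueue [4]
  #10 pop 4: in=[-6,6] → [-6,6] (no change)

Fixpoint:
  val[0] = [-4,2]
  val[1] = [-6,6]
  val[2] = [-3,-2]
  val[3] = [-3,5]
  val[4] = [-6,6]
  val[5] = [-4,2]
  val[6] = [-3,5]
  val[7] = [-6,0]

[-3,5]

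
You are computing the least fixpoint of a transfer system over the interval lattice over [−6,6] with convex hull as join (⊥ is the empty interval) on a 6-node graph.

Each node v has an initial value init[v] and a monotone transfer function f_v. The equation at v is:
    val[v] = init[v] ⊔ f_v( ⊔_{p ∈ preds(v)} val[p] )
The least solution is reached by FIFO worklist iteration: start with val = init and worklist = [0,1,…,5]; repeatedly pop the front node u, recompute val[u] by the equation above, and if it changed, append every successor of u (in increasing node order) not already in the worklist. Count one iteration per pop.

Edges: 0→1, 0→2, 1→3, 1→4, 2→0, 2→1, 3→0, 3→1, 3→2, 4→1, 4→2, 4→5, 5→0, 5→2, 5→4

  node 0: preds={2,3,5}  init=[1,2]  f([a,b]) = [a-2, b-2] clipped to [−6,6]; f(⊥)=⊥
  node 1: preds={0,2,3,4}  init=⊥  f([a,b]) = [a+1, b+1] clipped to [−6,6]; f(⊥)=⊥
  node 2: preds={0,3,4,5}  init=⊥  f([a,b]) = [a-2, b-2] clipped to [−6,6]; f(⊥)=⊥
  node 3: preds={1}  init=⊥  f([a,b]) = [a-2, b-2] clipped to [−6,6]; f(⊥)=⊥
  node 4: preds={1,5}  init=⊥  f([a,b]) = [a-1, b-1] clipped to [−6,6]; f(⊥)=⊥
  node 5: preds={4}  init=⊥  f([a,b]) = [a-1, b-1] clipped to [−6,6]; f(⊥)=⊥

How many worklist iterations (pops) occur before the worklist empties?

Worklist (24 pops):
  #1 pop 0: in=⊥ → [1,2] (no change)
  #2 pop 1: in=[1,2] → [2,3] (was ⊥); enqueue []
  #3 pop 2: in=[1,2] → [-1,0] (was ⊥); enqueue [0,1]
  #4 pop 3: in=[2,3] → [0,1] (was ⊥); enqueue [2]
  #5 pop 4: in=[2,3] → [1,2] (was ⊥); enqueue []
  #6 pop 5: in=[1,2] → [0,1] (was ⊥); enqueue [4]
  #7 pop 0: in=[-1,1] → [-3,2] (was [1,2]); enqueue []
  #8 pop 1: in=[-3,2] → [-2,3] (was [2,3]); enqueue [3]
  #9 pop 2: in=[-3,2] → [-5,0] (was [-1,0]); enqueue [0,1]
  #10 pop 4: in=[-2,3] → [-3,2] (was [1,2]); enqueue [2,5]
  #11 pop 3: in=[-2,3] → [-4,1] (was [0,1]); enqueue []
  #12 pop 0: in=[-5,1] → [-6,2] (was [-3,2]); enqueue []
  #13 pop 1: in=[-6,2] → [-5,3] (was [-2,3]); enqueue [3,4]
  #14 pop 2: in=[-6,2] → [-6,0] (was [-5,0]); enqueue [0,1]
  #15 pop 5: in=[-3,2] → [-4,1] (was [0,1]); enqueue [2]
  #16 pop 3: in=[-5,3] → [-6,1] (was [-4,1]); enqueue []
  #17 pop 4: in=[-5,3] → [-6,2] (was [-3,2]); enqueue [5]
  #18 pop 0: in=[-6,1] → [-6,2] (no change)
  #19 pop 1: in=[-6,2] → [-5,3] (no change)
  #20 pop 2: in=[-6,2] → [-6,0] (no change)
  #21 pop 5: in=[-6,2] → [-6,1] (was [-4,1]); enqueue [0,2,4]
  #22 pop 0: in=[-6,1] → [-6,2] (no change)
  #23 pop 2: in=[-6,2] → [-6,0] (no change)
  #24 pop 4: in=[-6,3] → [-6,2] (no change)

Fixpoint:
  val[0] = [-6,2]
  val[1] = [-5,3]
  val[2] = [-6,0]
  val[3] = [-6,1]
  val[4] = [-6,2]
  val[5] = [-6,1]

24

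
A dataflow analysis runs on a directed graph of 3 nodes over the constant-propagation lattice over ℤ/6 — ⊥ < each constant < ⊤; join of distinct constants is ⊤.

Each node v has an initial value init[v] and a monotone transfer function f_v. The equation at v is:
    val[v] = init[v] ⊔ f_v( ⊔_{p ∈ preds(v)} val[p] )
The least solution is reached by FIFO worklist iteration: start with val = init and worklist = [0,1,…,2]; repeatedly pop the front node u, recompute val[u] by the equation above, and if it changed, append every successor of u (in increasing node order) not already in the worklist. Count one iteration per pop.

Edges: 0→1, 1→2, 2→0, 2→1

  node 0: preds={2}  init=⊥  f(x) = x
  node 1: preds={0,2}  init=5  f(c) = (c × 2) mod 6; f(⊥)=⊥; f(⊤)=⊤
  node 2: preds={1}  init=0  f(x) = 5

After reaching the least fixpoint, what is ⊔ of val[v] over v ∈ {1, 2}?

Iteration log — 5 steps:
  step 1. node 0  ⊔preds=0  new=0  old=⊥  +wl: 
  step 2. node 1  ⊔preds=0  new=⊤  old=5  +wl: 
  step 3. node 2  ⊔preds=⊤  new=⊤  old=0  +wl: 0,1
  step 4. node 0  ⊔preds=⊤  new=⊤  old=0  +wl: 
  step 5. node 1  ⊔preds=⊤  new=⊤  stable

Least fixpoint reached:
  node 0: ⊤
  node 1: ⊤
  node 2: ⊤

⊤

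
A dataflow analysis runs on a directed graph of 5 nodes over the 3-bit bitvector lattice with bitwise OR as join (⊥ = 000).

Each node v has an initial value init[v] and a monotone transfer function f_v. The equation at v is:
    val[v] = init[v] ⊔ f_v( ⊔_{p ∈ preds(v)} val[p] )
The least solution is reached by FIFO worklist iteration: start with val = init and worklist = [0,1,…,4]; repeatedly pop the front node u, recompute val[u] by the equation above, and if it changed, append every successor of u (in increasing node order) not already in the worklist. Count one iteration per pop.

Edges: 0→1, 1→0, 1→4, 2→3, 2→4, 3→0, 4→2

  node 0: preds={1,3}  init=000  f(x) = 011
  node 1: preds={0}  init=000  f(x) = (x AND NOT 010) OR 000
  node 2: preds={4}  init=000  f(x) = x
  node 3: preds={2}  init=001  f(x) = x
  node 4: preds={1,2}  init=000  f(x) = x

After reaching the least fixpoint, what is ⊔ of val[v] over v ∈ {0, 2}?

Trace (9 dequeues):
  [1] u=0 | in 001 | out 011 | prev 000 | push {}
  [2] u=1 | in 011 | out 001 | prev 000 | push {0}
  [3] u=2 | in 000 | out 000 | ==
  [4] u=3 | in 000 | out 001 | ==
  [5] u=4 | in 001 | out 001 | prev 000 | push {2}
  [6] u=0 | in 001 | out 011 | ==
  [7] u=2 | in 001 | out 001 | prev 000 | push {3,4}
  [8] u=3 | in 001 | out 001 | ==
  [9] u=4 | in 001 | out 001 | ==

Converged values:
  [0] 011
  [1] 001
  [2] 001
  [3] 001
  [4] 001

011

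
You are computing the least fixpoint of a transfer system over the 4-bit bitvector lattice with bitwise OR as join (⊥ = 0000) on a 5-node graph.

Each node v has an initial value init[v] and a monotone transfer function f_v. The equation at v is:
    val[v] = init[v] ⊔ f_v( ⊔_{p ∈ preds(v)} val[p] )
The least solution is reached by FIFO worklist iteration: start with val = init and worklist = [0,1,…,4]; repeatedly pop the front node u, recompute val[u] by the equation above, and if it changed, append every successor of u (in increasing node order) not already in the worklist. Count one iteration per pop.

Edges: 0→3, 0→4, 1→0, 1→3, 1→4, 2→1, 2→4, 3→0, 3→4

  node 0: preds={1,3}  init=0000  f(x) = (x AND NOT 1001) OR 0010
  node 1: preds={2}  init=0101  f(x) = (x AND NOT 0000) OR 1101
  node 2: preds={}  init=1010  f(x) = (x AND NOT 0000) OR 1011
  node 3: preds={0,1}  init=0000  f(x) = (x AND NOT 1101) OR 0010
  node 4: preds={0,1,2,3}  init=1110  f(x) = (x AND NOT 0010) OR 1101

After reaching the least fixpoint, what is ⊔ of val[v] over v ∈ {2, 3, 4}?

1111

Trace (7 dequeues):
  [1] u=0 | in 0101 | out 0110 | prev 0000 | push {}
  [2] u=1 | in 1010 | out 1111 | prev 0101 | push {0}
  [3] u=2 | in 0000 | out 1011 | prev 1010 | push {1}
  [4] u=3 | in 1111 | out 0010 | prev 0000 | push {}
  [5] u=4 | in 1111 | out 1111 | prev 1110 | push {}
  [6] u=0 | in 1111 | out 0110 | ==
  [7] u=1 | in 1011 | out 1111 | ==

Converged values:
  [0] 0110
  [1] 1111
  [2] 1011
  [3] 0010
  [4] 1111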